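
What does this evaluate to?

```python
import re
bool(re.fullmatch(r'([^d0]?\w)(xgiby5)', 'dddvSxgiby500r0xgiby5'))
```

`re.fullmatch` is like wrapping the pattern in `^…$` (in single-line mode).
Here there's no way to consume every character, so the call returns None, and `bool(None)` is False.

False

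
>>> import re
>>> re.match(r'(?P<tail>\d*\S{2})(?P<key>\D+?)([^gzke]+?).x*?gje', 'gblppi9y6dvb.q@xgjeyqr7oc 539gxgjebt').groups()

('gb', 'l', 'ppi9y6dvb.q')

The pattern matches zero or more of a digit, then exactly 2 of a non-whitespace character (captured as 'tail'); then one or more of a non-digit (lazy) (captured as 'key'); then one or more of any character except [gzke] (lazy) (captured); then any character, then zero or more of a literal 'x' (lazy), then the literal 'gje'.
With the lazy modifier that quantifier settles for the fewest repetitions that let the rest of the pattern succeed (the atoms after it are unaffected and can still be greedy).
`re.match` won't scan ahead — the pattern has to work from the very first character.
The match spans [0:19] → 'gblppi9y6dvb.q@xgje'.
Captured: group 1 = 'gb', group 2 = 'l', group 3 = 'ppi9y6dvb.q'.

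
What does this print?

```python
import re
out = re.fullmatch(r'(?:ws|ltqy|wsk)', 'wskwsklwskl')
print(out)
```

`fullmatch` succeeds only if the pattern covers the string from start to end.
Here the pattern can't cover the whole string, so the call returns None.

None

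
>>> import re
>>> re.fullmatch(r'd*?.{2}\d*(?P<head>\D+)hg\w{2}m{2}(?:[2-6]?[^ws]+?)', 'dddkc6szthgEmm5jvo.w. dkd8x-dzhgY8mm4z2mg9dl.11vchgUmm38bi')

None

`re.fullmatch` requires the pattern to consume the entire string.
Here the string isn't matched end-to-end, so the call returns None.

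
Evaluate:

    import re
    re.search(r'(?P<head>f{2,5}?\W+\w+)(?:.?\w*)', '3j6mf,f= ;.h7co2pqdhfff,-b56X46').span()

Pattern: 2 to 5 of the literal 'f' (lazy), then one or more of a non-word character, then one or more of a word character (captured as 'head'); then optionally any character, then zero or more of a word character (non-capturing group).
`re.search` scans for the first position where the pattern succeeds.
The match spans [20:31] → 'fff,-b56X46'.
Captured: group 1 = 'fff,-b56X46'.

(20, 31)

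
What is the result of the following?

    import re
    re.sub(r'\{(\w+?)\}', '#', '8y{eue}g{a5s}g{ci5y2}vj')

Matches: at [2:7] → '{eue}'; at [8:13] → '{a5s}'; at [14:21] → '{ci5y2}'.
Every occurrence is swapped for '#'.

'8y#g#g#vj'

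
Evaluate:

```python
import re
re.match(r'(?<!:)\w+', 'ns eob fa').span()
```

Because the assertion is negative and zero-width, positions next to the forbidden text are skipped.
With `match`, the pattern is implicitly anchored at the beginning.
The match spans [0:2] → 'ns'.

(0, 2)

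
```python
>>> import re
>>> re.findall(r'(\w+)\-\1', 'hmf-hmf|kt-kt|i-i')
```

['hmf', 'kt', 'i']

`\1` has to match the exact text group 1 already captured.
Walking the string: at [0:7] match 'hmf-hmf', group 1 = 'hmf'; at [8:13] match 'kt-kt', group 1 = 'kt'; at [14:17] match 'i-i', group 1 = 'i'.
One capturing group, so `findall` returns just the captured substring from each match — 3 in all.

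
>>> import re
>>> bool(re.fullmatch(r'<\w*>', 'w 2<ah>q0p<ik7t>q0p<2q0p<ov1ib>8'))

For `fullmatch`, every character of the input must be accounted for by the pattern.
Here the string isn't matched end-to-end, so the call returns None, and `bool(None)` is False.

False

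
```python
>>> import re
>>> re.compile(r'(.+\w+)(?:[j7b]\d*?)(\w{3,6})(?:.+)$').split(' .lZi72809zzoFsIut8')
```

['', ' .lZi', '2809zz', '']

This matches one or more of any character, then one or more of a word character (captured); then one of [j7b], then zero or more of a digit (lazy) (non-capturing group); then 3 to 6 of a word character (captured); then one or more of any character (non-capturing group); then anchored at the end.
Because the quantifier is non-greedy, it stops expanding at the earliest point where the rest of the pattern can succeed.
Matches to split on: at [0:19] → ' .lZi72809zzoFsIut8'.
`re.split` interleaves the captured-group text with the surrounding fragments.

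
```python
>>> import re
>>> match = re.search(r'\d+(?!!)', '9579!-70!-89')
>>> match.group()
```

Because the assertion is negative and zero-width, positions next to the forbidden text are skipped.
Unlike `match`, `search` isn't anchored — it looks for the pattern anywhere in the string.
The match spans [0:3] → '957'.

'957'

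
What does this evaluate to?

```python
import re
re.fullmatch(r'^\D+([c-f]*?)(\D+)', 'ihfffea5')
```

None

`re.fullmatch` is like wrapping the pattern in `^…$` (in single-line mode).
Here the pattern can't cover the whole string, so the call returns None.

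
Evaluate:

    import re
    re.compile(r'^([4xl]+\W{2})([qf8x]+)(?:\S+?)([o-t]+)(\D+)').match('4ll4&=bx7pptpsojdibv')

None

This matches anchored at the start of the string; then one or more of one of [4xl], then exactly 2 of a non-word character (captured); then one or more of one of [qf8x] (captured); then one or more of a non-whitespace character (lazy) (non-capturing group); then one or more of a character in [o-t] (captured); then one or more of a non-digit (captured).
With `match`, the pattern is implicitly anchored at the beginning.
Here the string doesn't start with a match, so the call returns None.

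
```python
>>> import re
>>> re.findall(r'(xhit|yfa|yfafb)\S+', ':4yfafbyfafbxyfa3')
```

Alternation isn't longest-match — the leftmost alternative that fits at this position is chosen.
Because there's exactly one group, `findall` drops the full match and keeps group 1 from the one hit.

['yfa']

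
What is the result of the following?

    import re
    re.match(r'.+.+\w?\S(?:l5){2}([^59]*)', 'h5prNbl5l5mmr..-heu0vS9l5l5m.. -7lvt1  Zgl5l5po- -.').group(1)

'po- -.'

The pattern matches one or more of any character, then one or more of any character; then optionally a word character, then a non-whitespace character, then the literal 'l5' repeated 2 times; then zero or more of any character except [59] (captured).
With `match`, the pattern is implicitly anchored at the beginning.
The match spans [0:51] → 'h5prNbl5l5mmr..-heu0vS9l5l5m.. -7lvt1  Zgl5l5po- -.'.
Captured: group 1 = 'po- -.'.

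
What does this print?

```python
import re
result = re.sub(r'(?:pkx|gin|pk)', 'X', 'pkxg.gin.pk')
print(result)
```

Xg.X.X

Alternation isn't longest-match — the leftmost alternative that fits at this position is chosen.
Matches: at [0:3] → 'pkx'; at [5:8] → 'gin'; at [9:11] → 'pk'.
Every occurrence is swapped for 'X'.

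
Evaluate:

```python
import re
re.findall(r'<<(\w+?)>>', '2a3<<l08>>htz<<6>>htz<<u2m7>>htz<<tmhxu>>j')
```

Scanning left to right: at [3:10] match '<<l08>>', group 1 = 'l08'; at [13:18] match '<<6>>', group 1 = '6'; at [21:29] match '<<u2m7>>', group 1 = 'u2m7'; at [32:41] match '<<tmhxu>>', group 1 = 'tmhxu'.
Because there's exactly one group, `findall` drops the full match and keeps group 1 from each hit.

['l08', '6', 'u2m7', 'tmhxu']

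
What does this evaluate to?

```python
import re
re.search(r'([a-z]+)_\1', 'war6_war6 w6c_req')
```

The backreference `\1` re-matches whatever the first group consumed, character for character.
Unlike `match`, `search` isn't anchored — it looks for the pattern anywhere in the string.
Here the pattern never matches, so the call returns None.

None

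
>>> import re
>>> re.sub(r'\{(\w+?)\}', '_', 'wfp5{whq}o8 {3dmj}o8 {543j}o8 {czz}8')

Matches: at [4:9] → '{whq}'; at [12:18] → '{3dmj}'; at [21:27] → '{543j}'; at [30:35] → '{czz}'.
Every occurrence is swapped for '_'.

'wfp5_o8 _o8 _o8 _8'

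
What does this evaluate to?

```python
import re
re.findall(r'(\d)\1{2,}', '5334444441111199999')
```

['4', '1', '9']

After group 1 captures some text, `\1` only succeeds where that same text appears again.
Walking the string: at [3:9] match '444444', group 1 = '4'; at [9:14] match '11111', group 1 = '1'; at [14:19] match '99999', group 1 = '9'.
With a single group, `findall` returns only what that group captured — 3 items.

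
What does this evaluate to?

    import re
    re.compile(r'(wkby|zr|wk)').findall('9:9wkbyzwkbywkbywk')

['wkby', 'wkby', 'wkby', 'wk']

Branches in `(...|...)` are attempted left-to-right; the first branch that allows the whole pattern to succeed is taken.
With a single group, `findall` returns only what that group captured — 4 items.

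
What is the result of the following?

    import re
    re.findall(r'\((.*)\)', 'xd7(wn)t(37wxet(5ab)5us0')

['wn)t(37wxet(5ab']

Walking the string: at [3:20] match '(wn)t(37wxet(5ab)', group 1 = 'wn)t(37wxet(5ab'.
With a single group, `findall` returns only what that group captured — 1 item.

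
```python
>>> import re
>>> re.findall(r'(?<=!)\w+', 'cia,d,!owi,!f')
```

['owi', 'f']

Lookahead/lookbehind check context without consuming it, so the matched span excludes the asserted characters.
Walking the string: at [7:10] → 'owi'; at [12:13] → 'f'.
No capturing groups, so `findall` returns the 2 full match strings.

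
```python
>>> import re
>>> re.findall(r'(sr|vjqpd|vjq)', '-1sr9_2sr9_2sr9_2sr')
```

['sr', 'sr', 'sr', 'sr']

Because there's exactly one group, `findall` drops the full match and keeps group 1 from each hit.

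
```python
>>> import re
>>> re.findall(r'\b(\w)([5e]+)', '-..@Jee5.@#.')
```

[('J', 'ee5')]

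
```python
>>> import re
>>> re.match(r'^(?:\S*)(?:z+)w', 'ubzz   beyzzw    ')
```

None

`match` is anchored at position 0; if the pattern doesn't fit there, it returns None.
Here position 0 doesn't satisfy it, so the call returns None.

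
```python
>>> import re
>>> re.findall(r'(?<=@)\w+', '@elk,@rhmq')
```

['elk', 'rhmq']

Because the assertion is zero-width, the text it checks is not consumed and won't appear in the result.
Walking the string: at [1:4] → 'elk'; at [6:10] → 'rhmq'.
`findall` yields the raw match text (2 of them) because the pattern has no groups.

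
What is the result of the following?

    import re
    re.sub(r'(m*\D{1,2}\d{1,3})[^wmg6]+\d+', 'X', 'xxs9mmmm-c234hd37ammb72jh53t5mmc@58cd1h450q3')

'xxs9XaXX'

Pattern: zero or more of a literal 'm', then 1 to 2 of a non-digit, then 1 to 3 of a digit (captured); then one or more of any character except [wmg6], then one or more of a digit.
Matches: at [4:17] → 'mmmm-c234hd37'; at [18:29] → 'mmb72jh53t5'; at [29:44] → 'mmc@58cd1h450q3'.
`sub` substitutes 'X' at each match site.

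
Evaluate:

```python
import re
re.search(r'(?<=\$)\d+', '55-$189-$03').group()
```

Because the assertion is zero-width, the text it checks is not consumed and won't appear in the result.
`re.search` tries every starting position until one works.
The match spans [4:7] → '189'.

'189'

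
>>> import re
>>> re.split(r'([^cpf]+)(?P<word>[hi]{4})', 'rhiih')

['', 'r', 'hiih', '']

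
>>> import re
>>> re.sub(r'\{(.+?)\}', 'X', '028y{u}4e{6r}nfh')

'028yX4eXnfh'

Because the quantifier is non-greedy, it stops expanding at the earliest point where the rest of the pattern can succeed.
Matches: at [4:7] → '{u}'; at [9:13] → '{6r}'.
`sub` substitutes 'X' at each match site.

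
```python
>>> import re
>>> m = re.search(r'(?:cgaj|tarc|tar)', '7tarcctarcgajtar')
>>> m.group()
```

'tarc'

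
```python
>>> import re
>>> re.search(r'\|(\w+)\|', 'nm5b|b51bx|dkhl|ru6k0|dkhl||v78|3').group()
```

The match spans [4:11] → '|b51bx|'.

'|b51bx|'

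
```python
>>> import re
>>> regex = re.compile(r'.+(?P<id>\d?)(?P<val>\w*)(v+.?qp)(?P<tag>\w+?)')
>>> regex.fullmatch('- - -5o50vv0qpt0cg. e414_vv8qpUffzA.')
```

`fullmatch` succeeds only if the pattern covers the string from start to end.
Here the pattern can't cover the whole string, so the call returns None.

None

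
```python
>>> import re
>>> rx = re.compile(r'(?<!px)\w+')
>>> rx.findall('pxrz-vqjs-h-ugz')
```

['pxrz', 'vqjs', 'h', 'ugz']

The negative lookahead/lookbehind blocks any match where the forbidden context is present.
Walking the string: at [0:4] → 'pxrz'; at [5:9] → 'vqjs'; at [10:11] → 'h'; at [12:15] → 'ugz'.
Since nothing is captured, `findall` lists the 4 matched substrings directly.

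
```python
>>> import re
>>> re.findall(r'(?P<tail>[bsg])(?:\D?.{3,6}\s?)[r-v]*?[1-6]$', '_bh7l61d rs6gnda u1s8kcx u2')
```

['s']

The pattern matches one of [bsg] (captured as 'tail'); then optionally a non-digit, then 3 to 6 of any character, then optionally whitespace (non-capturing group); then zero or more of a character in [r-v] (lazy), then a character in [1-6]; then anchored at the end.
Because there's exactly one group, `findall` drops the full match and keeps group 1 from the one hit.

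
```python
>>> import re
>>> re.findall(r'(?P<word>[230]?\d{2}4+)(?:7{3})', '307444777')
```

Pattern: optionally one of [230], then exactly 2 of a digit, then one or more of the literal '4' (captured as 'word'); then exactly 3 of a literal '7' (non-capturing group).
Walking the string: at [0:9] match '307444777', group 1 = '307444'.
`findall` collects group 1 from the one match (1 total).

['307444']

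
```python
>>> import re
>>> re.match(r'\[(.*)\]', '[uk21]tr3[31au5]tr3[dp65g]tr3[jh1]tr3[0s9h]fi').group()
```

`re.match` won't scan ahead — the pattern has to work from the very first character.
The match spans [0:43] → '[uk21]tr3[31au5]tr3[dp65g]tr3[jh1]tr3[0s9h]'.

'[uk21]tr3[31au5]tr3[dp65g]tr3[jh1]tr3[0s9h]'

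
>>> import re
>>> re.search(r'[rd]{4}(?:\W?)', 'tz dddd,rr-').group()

This matches exactly 4 of one of [rd]; then optionally a non-word character (non-capturing group).
Unlike `match`, `search` isn't anchored — it looks for the pattern anywhere in the string.
The match spans [3:8] → 'dddd,'.

'dddd,'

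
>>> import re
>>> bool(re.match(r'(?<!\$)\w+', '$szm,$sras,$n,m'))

A negative assertion filters positions out without eating any characters.
With `match`, the pattern is implicitly anchored at the beginning.
Here the pattern fails at index 0, so the call returns None, and `bool(None)` is False.

False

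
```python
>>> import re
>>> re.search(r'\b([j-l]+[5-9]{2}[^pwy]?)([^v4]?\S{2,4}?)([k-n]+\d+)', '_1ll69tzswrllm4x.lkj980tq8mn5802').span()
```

(17, 32)

This matches a word boundary (`\b`, zero-width); then one or more of a character in [j-l], then exactly 2 of a character in [5-9], then optionally any character except [pwy] (captured); then optionally any character except [v4], then 2 to 4 of a non-whitespace character (lazy) (captured); then one or more of a character in [k-n], then one or more of a digit (captured).
`re.search` scans for the first position where the pattern succeeds.
The match spans [17:32] → 'lkj980tq8mn5802'.
Captured: group 1 = 'lkj980', group 2 = 'tq8', group 3 = 'mn5802'.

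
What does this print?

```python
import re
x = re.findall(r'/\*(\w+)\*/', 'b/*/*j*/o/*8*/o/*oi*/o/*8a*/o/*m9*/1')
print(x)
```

`findall` collects group 1 from each match (5 total).

['j', '8', 'oi', '8a', 'm9']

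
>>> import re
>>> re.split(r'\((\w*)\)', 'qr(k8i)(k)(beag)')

Matches to split on: at [2:7] → '(k8i)'; at [7:10] → '(k)'; at [10:16] → '(beag)'.
With a capturing group present, the delimiter's captured portion is kept in the result list.

['qr', 'k8i', '', 'k', '', 'beag', '']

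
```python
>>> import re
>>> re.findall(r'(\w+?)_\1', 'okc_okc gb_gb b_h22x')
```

`\1` is not a pattern — it's the concrete string captured by group 1, re-applied verbatim.
Matches: at [0:7] match 'okc_okc', group 1 = 'okc'; at [8:13] match 'gb_gb', group 1 = 'gb'.
With a single group, `findall` returns only what that group captured — 2 items.

['okc', 'gb']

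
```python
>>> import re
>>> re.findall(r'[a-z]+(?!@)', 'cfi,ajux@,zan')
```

['cfi', 'aju', 'zan']

The negative lookahead/lookbehind blocks any match where the forbidden context is present.
Matches: at [0:3] → 'cfi'; at [4:7] → 'aju'; at [10:13] → 'zan'.
With no groups in the pattern, `findall` gives back each whole match — 3 here.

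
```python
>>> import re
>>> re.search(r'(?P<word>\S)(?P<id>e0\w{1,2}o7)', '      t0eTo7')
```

None

Here nothing in the string fits, so the call returns None.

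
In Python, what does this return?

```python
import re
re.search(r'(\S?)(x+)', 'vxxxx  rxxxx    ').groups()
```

Pattern: optionally a non-whitespace character (captured); then one or more of a literal 'x' (captured).
`re.search` scans for the first position where the pattern succeeds.
The match spans [0:5] → 'vxxxx'.
Captured: group 1 = 'v', group 2 = 'xxxx'.

('v', 'xxxx')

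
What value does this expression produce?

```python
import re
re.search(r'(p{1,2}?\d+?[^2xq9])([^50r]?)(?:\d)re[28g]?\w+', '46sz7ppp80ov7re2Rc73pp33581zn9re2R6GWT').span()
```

(6, 38)

The match spans [6:38] → 'pp80ov7re2Rc73pp33581zn9re2R6GWT'.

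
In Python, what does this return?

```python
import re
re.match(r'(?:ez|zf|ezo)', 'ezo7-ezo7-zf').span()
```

Branches in `(...|...)` are attempted left-to-right; the first branch that allows the whole pattern to succeed is taken.
`match` is anchored at position 0; if the pattern doesn't fit there, it returns None.
The match spans [0:2] → 'ez'.

(0, 2)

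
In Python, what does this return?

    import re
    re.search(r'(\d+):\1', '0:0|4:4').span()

After group 1 captures some text, `\1` only succeeds where that same text appears again.
`re.search` tries every starting position until one works.
The match spans [0:3] → '0:0'.
Captured: group 1 = '0'.

(0, 3)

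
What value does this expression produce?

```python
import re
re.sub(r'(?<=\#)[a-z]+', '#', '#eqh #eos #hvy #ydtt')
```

The `(?=…)`/`(?<=…)` assertion just peeks at neighbouring text; it doesn't advance the match position.
Each match is replaced by '#'.

'## ## ## ##'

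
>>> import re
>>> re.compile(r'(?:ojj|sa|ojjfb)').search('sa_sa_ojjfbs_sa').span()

(0, 2)

The match spans [0:2] → 'sa'.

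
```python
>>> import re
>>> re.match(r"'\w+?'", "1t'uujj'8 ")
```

With `match`, the pattern is implicitly anchored at the beginning.
Here position 0 doesn't satisfy it, so the call returns None.

None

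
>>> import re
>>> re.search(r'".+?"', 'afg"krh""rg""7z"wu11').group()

'"krh"'

Because the quantifier is non-greedy, it stops expanding at the earliest point where the rest of the pattern can succeed.
The match spans [3:8] → '"krh"'.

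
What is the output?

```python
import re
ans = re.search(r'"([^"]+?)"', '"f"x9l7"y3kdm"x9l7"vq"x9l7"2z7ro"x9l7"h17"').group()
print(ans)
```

"f"

The match spans [0:3] → '"f"'.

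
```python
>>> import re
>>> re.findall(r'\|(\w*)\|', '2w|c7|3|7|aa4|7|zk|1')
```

['c7', '7', '7']

Scanning left to right: at [2:6] match '|c7|', group 1 = 'c7'; at [7:10] match '|7|', group 1 = '7'; at [13:16] match '|7|', group 1 = '7'.
With a single group, `findall` returns only what that group captured — 3 items.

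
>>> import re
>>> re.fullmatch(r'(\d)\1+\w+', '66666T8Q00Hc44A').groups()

The match spans [0:15] → '66666T8Q00Hc44A'.
Captured: group 1 = '6'.

('6',)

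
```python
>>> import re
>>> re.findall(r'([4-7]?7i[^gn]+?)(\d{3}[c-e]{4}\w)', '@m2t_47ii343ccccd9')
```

This matches optionally a character in [4-7], then the literal '7i', then one or more of any character except [gn] (lazy) (captured); then exactly 3 of a digit, then exactly 4 of a character in [c-e], then a word character (captured).
Walking the string: at [5:17] match '47ii343ccccd', groups = ('47ii', '343ccccd').
With 2 capturing groups, `findall` returns a 2-tuple per match.

[('47ii', '343ccccd')]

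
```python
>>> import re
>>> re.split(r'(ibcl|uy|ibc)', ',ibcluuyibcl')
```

[',', 'ibcl', 'u', 'uy', '', 'ibcl', '']

`|` is ordered: at each position the engine commits to the first alternative that works.
Because the pattern has a capturing group, `split` also inserts each captured text between the pieces.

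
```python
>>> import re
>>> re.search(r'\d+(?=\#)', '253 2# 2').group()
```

The lookaround is zero-width — it requires the adjacent text to match without consuming it, so the asserted text isn't part of the match.
The match spans [4:5] → '2'.

'2'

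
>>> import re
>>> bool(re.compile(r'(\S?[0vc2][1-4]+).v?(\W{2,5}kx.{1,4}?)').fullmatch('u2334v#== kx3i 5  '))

False

The pattern matches optionally a non-whitespace character, then one of [0vc2], then one or more of a character in [1-4] (captured); then any character, then optionally a literal 'v'; then 2 to 5 of a non-word character, then the literal 'kx', then 1 to 4 of any character (lazy) (captured).
`re.fullmatch` requires the pattern to consume the entire string.
Here the string isn't matched end-to-end, so the call returns None, and `bool(None)` is False.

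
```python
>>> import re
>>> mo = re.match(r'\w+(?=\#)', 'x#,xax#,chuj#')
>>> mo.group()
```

'x'

The positive lookaround only admits positions where the adjacent text matches; those characters stay outside the span.
`match` is anchored at position 0; if the pattern doesn't fit there, it returns None.
The match spans [0:1] → 'x'.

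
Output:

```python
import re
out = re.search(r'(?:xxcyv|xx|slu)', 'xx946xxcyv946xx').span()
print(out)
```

`search` walks the string left to right and returns the first match it finds.
The match spans [0:2] → 'xx'.

(0, 2)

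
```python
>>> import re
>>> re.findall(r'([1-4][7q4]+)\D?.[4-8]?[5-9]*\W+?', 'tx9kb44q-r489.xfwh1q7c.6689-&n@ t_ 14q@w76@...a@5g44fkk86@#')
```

This matches a character in [1-4], then one or more of one of [7q4] (captured); then optionally a non-digit, then any character; then optionally a character in [4-8], then zero or more of a character in [5-9], then one or more of a non-word character (lazy).
Walking the string: at [5:14] match '44q-r489.', group 1 = '44q'; at [18:28] match '1q7c.6689-', group 1 = '1q7'; at [35:43] match '14q@w76@', group 1 = '14q'.
With a single group, `findall` returns only what that group captured — 3 items.

['44q', '1q7', '14q']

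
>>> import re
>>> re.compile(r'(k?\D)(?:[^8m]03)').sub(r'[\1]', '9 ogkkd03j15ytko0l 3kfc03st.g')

Pattern: optionally a literal 'k', then a non-digit (captured); then any character except [8m], then the literal '03' (non-capturing group).
Matches: at [4:9] → 'kkd03'; at [20:25] → 'kfc03'.
Each match is replaced using the text its own group 1 captured.

'9 og[kk]j15ytko0l 3[kf]st.g'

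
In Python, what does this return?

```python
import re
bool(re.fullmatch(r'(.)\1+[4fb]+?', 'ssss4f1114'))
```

False

`fullmatch` succeeds only if the pattern covers the string from start to end.
Here there's no way to consume every character, so the call returns None, and `bool(None)` is False.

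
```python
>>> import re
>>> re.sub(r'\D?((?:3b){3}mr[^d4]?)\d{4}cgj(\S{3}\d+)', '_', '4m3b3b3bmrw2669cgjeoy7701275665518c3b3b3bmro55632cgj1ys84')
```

'4_c3b3b3bmro55632cgj1ys84'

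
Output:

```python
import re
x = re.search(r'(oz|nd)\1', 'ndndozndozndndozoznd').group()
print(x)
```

ndnd

After group 1 captures some text, `\1` only succeeds where that same text appears again.
The match spans [0:4] → 'ndnd'.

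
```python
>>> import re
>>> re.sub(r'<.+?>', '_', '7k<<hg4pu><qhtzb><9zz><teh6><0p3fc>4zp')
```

Because the quantifier is non-greedy, it stops expanding at the earliest point where the rest of the pattern can succeed.
Matches: at [2:10] → '<<hg4pu>'; at [10:17] → '<qhtzb>'; at [17:22] → '<9zz>'; at [22:28] → '<teh6>'; at [28:35] → '<0p3fc>'.
Every occurrence is swapped for '_'.

'7k_____4zp'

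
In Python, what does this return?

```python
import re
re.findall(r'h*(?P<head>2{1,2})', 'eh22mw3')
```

Because there's exactly one group, `findall` drops the full match and keeps group 1 from the one hit.

['22']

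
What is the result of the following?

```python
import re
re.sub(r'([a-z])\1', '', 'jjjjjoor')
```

'jr'

`\1` is not a pattern — it's the concrete string captured by group 1, re-applied verbatim.
Matches: at [0:2] → 'jj'; at [2:4] → 'jj'; at [5:7] → 'oo'.
Each match is replaced by ''.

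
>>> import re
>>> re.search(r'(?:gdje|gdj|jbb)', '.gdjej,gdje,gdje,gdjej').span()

(1, 5)

Alternation tries branches left to right and keeps the first one that lets the overall match succeed at that position.
`re.search` tries every starting position until one works.
The match spans [1:5] → 'gdje'.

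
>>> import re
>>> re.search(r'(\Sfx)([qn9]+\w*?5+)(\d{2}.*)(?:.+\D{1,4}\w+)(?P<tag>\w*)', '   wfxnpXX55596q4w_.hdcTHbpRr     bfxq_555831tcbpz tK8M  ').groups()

The pattern matches a non-whitespace character, then the literal 'fx' (captured); then one or more of one of [qn9], then zero or more of a word character (lazy), then one or more of a literal '5' (captured); then exactly 2 of a digit, then zero or more of any character (captured); then one or more of any character, then 1 to 4 of a non-digit, then one or more of a word character (non-capturing group); then zero or more of a word character (captured as 'tag').
Unlike `match`, `search` isn't anchored — it looks for the pattern anywhere in the string.
The match spans [3:55] → 'wfxnpXX55596q4w_.hdcTHbpRr     bfxq_555831tcbpz tK8M'.
Captured: group 1 = 'wfx', group 2 = 'npXX555', group 3 = '96q4w_.hdcTHbpRr     bfxq_555831tcbpz ', group 4 = ''.

('wfx', 'npXX555', '96q4w_.hdcTHbpRr     bfxq_555831tcbpz ', '')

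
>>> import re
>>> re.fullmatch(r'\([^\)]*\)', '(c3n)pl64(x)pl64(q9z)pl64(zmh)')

None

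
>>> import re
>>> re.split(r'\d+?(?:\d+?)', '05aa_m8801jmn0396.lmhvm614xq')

The pattern matches one or more of a digit (lazy); then one or more of a digit (lazy) (non-capturing group).
With the lazy modifier that quantifier settles for the fewest repetitions that let the rest of the pattern succeed (the atoms after it are unaffected and can still be greedy).
Matches to split on: at [0:2] → '05'; at [6:8] → '88'; at [8:10] → '01'; at [13:15] → '03'; at [15:17] → '96'; ….
Each match becomes a cut point; 7 segments remain.

['', 'aa_m', '', 'jmn', '', '.lmhvm', '4xq']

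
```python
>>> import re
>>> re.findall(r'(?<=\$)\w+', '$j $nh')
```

Because the assertion is zero-width, the text it checks is not consumed and won't appear in the result.
Walking the string: at [1:2] → 'j'; at [4:6] → 'nh'.
No capturing groups, so `findall` returns the 2 full match strings.

['j', 'nh']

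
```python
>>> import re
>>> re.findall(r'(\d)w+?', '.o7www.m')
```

`findall` collects group 1 from the one match (1 total).

['7']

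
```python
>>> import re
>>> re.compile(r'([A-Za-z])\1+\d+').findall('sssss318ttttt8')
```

['s', 't']

The backreference `\1` re-matches whatever the first group consumed, character for character.
Scanning left to right: at [0:8] match 'sssss318', group 1 = 's'; at [8:14] match 'ttttt8', group 1 = 't'.
One capturing group, so `findall` returns just the captured substring from each match — 2 in all.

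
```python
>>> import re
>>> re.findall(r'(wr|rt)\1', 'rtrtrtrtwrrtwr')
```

['rt', 'rt']

`\1` has to match the exact text group 1 already captured.
One capturing group, so `findall` returns just the captured substring from each match — 2 in all.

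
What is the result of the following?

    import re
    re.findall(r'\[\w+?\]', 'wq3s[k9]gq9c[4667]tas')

['[k9]', '[4667]']

`findall` yields the raw match text (2 of them) because the pattern has no groups.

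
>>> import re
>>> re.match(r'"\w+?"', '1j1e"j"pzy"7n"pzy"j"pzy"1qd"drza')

`re.match` won't scan ahead — the pattern has to work from the very first character.
Here the pattern fails at index 0, so the call returns None.

None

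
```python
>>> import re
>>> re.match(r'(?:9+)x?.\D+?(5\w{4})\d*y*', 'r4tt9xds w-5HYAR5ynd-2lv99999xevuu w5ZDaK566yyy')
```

Pattern: one or more of a literal '9' (non-capturing group); then optionally a literal 'x', then any character, then one or more of a non-digit (lazy); then the literal '5', then exactly 4 of a word character (captured); then zero or more of a digit, then zero or more of a literal 'y'.
`re.match` won't scan ahead — the pattern has to work from the very first character.
Here the string doesn't start with a match, so the call returns None.

None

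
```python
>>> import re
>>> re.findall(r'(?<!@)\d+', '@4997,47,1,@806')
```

The negative lookahead/lookbehind blocks any match where the forbidden context is present.
Matches: at [2:5] → '997'; at [6:8] → '47'; at [9:10] → '1'; at [13:15] → '06'.
Since nothing is captured, `findall` lists the 4 matched substrings directly.

['997', '47', '1', '06']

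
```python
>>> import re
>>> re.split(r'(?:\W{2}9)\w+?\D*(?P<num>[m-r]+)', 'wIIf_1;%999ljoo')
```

The pattern matches exactly 2 of a non-word character, then the literal '9' (non-capturing group); then one or more of a word character (lazy), then zero or more of a non-digit; then one or more of a character in [m-r] (captured as 'num').
Matches to split on: at [6:15] → ';%999ljoo'.
Because the pattern has a capturing group, `split` also inserts each captured text between the pieces.

['wIIf_1', 'o', '']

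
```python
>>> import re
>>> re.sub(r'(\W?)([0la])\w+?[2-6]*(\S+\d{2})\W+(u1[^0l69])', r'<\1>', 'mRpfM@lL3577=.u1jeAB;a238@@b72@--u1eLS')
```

'mRpfM<@>LS'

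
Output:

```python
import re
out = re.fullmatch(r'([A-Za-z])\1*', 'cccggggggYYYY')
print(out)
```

For `fullmatch`, every character of the input must be accounted for by the pattern.
Here the string isn't matched end-to-end, so the call returns None.

None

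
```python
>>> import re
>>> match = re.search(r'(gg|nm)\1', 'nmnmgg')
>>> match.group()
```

`\1` is not a pattern — it's the concrete string captured by group 1, re-applied verbatim.
`re.search` scans for the first position where the pattern succeeds.
The match spans [0:4] → 'nmnm'.
Captured: group 1 = 'nm'.

'nmnm'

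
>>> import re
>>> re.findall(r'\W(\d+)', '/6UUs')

Pattern: a non-word character; then one or more of a digit (captured).
Scanning left to right: at [0:2] match '/6', group 1 = '6'.
Because there's exactly one group, `findall` drops the full match and keeps group 1 from the one hit.

['6']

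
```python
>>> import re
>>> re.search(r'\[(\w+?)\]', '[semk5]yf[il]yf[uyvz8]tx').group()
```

'[semk5]'

Unlike `match`, `search` isn't anchored — it looks for the pattern anywhere in the string.
The match spans [0:7] → '[semk5]'.
Captured: group 1 = 'semk5'.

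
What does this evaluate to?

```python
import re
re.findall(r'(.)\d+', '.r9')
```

['r']

Because there's exactly one group, `findall` drops the full match and keeps group 1 from the one hit.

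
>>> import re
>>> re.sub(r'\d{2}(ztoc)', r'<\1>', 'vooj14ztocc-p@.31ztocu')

Pattern: exactly 2 of a digit; then the literal 'zt', then the literal 'oc' (captured).
The replacement refers to a captured group, so each match is rewritten using its own captured text.

'vooj<ztoc>c-p@.<ztoc>u'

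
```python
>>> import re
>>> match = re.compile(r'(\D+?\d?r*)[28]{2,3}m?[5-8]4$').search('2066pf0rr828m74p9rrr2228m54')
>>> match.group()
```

'rrr2228m54'

The pattern matches one or more of a non-digit (lazy), then optionally a digit, then zero or more of a literal 'r' (captured); then 2 to 3 of one of [28]; then optionally a literal 'm', then a character in [5-8], then the literal '4'; then anchored at the end.
`re.search` tries every starting position until one works.
The match spans [17:27] → 'rrr2228m54'.
Captured: group 1 = 'rrr2'.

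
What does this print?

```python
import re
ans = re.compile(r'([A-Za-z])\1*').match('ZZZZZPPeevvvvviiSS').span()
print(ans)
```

(0, 5)

`match` is anchored at position 0; if the pattern doesn't fit there, it returns None.
The match spans [0:5] → 'ZZZZZ'.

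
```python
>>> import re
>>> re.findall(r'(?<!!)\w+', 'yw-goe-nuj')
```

A negative assertion filters positions out without eating any characters.
With no groups in the pattern, `findall` gives back each whole match — 3 here.

['yw', 'goe', 'nuj']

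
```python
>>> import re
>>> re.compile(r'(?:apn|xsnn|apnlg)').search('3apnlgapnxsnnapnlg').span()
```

(1, 4)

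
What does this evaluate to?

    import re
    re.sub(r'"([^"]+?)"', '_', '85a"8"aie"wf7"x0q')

`sub` substitutes '_' at each match site.

'85a_aie_x0q'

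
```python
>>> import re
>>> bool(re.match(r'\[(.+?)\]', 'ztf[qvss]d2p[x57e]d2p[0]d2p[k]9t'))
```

False

With `match`, the pattern is implicitly anchored at the beginning.
Here the string doesn't start with a match, so the call returns None, and `bool(None)` is False.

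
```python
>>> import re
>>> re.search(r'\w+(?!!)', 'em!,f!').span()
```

(0, 1)

`(?!…)`/`(?<!…)` only lets a position through if the neighbouring text does NOT match; no characters are consumed.
The match spans [0:1] → 'e'.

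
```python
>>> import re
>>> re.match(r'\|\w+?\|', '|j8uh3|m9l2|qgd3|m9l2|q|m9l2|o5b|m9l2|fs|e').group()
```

`re.match` won't scan ahead — the pattern has to work from the very first character.
The match spans [0:7] → '|j8uh3|'.

'|j8uh3|'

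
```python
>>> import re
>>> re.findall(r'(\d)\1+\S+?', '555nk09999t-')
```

['5', '9']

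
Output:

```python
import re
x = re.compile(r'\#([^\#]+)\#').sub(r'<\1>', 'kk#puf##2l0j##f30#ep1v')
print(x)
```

kk<puf><2l0j><f30>ep1v

The replacement refers to a captured group, so each match is rewritten using its own captured text.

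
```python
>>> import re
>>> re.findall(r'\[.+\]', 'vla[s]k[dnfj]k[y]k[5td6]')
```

Matches: at [3:24] → '[s]k[dnfj]k[y]k[5td6]'.
Since nothing is captured, `findall` lists the 1 matched substring directly.

['[s]k[dnfj]k[y]k[5td6]']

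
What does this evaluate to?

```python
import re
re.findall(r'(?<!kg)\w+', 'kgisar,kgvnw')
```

['kgisar', 'kgvnw']

The negative lookahead/lookbehind blocks any match where the forbidden context is present.
With no groups in the pattern, `findall` gives back each whole match — 2 here.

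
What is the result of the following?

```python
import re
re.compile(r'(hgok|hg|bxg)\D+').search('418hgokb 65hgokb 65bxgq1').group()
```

'hgokb '

`re.search` scans for the first position where the pattern succeeds.
The match spans [3:9] → 'hgokb '.
Captured: group 1 = 'hgok'.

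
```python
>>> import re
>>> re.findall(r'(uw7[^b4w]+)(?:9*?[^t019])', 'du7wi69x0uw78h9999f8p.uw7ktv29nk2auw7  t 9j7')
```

Pattern: the literal 'uw7', then one or more of any character except [b4w] (captured); then zero or more of the literal '9' (lazy), then any character except [t019] (non-capturing group).
Matches: at [9:24] match 'uw78h9999f8p.uw', group 1 = 'uw78h9999f8p.u'; at [34:44] match 'uw7  t 9j7', group 1 = 'uw7  t 9j'.
With a single group, `findall` returns only what that group captured — 2 items.

['uw78h9999f8p.u', 'uw7  t 9j']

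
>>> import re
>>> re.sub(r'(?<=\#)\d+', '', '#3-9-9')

'#-9-9'

Because the assertion is zero-width, the text it checks is not consumed and won't appear in the result.
Matches: at [1:2] → '3'.
Every occurrence is swapped for ''.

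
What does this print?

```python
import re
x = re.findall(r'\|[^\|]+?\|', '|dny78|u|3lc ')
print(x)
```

`findall` yields the raw match text (1 of them) because the pattern has no groups.

['|dny78|']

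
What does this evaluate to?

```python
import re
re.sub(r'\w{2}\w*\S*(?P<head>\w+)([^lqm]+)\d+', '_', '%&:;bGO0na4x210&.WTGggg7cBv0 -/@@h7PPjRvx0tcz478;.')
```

'%&:;_;.'

Pattern: exactly 2 of a word character, then zero or more of a word character; then zero or more of a non-whitespace character; then one or more of a word character (captured as 'head'); then one or more of any character except [lqm] (captured); then one or more of a digit.
Each match is replaced by '_'.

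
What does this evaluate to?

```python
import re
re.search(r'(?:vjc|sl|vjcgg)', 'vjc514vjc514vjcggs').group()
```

The match spans [0:3] → 'vjc'.

'vjc'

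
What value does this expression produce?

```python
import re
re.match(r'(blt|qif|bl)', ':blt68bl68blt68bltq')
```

`re.match` only tries the pattern at the start of the string.
Here the string doesn't start with a match, so the call returns None.

None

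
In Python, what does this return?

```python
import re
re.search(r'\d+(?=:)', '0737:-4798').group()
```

'0737'

Lookahead/lookbehind check context without consuming it, so the matched span excludes the asserted characters.
The match spans [0:4] → '0737'.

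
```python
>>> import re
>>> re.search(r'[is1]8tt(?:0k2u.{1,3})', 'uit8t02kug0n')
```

None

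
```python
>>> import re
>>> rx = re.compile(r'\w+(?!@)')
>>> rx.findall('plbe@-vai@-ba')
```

['plb', 'va', 'ba']

A negative assertion filters positions out without eating any characters.
No capturing groups, so `findall` returns the 3 full match strings.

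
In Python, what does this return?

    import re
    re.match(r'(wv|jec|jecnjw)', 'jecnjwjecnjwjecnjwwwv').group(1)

'jec'

The match spans [0:3] → 'jec'.
Captured: group 1 = 'jec'.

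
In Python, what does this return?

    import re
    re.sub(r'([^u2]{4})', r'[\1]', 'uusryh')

'uu[sryh]'

This matches exactly 4 of any character except [u2] (captured).
The replacement refers to a captured group, so each match is rewritten using its own captured text.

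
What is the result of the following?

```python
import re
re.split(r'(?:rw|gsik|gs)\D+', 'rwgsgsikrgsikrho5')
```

Splitting on the pattern gives 2 pieces.

['', '5']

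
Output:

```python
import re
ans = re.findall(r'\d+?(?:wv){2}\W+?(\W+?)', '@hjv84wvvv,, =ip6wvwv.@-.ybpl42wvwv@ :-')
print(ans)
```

['@', ' ']

This matches one or more of a digit (lazy); then the literal 'wv' repeated 2 times, then one or more of a non-word character (lazy); then one or more of a non-word character (lazy) (captured).
A non-greedy quantifier consumes as few characters as it can — just enough that the remainder of the pattern still matches from where it stops; whatever follows it matches normally.
Matches: at [16:23] match '6wvwv.@', group 1 = '@'; at [29:37] match '42wvwv@ ', group 1 = ' '.
With a single group, `findall` returns only what that group captured — 2 items.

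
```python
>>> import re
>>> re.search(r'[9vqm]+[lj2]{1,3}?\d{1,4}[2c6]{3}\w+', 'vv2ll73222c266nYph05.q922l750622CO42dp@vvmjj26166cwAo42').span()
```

The match spans [0:20] → 'vv2ll73222c266nYph05'.

(0, 20)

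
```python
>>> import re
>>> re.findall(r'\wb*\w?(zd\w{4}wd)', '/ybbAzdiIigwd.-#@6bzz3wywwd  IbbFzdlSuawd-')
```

With a single group, `findall` returns only what that group captured — 2 items.

['zdiIigwd', 'zdlSuawd']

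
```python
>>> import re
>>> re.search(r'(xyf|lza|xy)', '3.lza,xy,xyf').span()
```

The match spans [2:5] → 'lza'.

(2, 5)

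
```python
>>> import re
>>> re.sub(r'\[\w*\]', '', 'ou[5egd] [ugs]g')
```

'ou g'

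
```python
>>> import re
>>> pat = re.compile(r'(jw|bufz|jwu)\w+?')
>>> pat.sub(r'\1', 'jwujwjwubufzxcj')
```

'jwjwwubufzcj'

Alternation tries branches left to right and keeps the first one that lets the overall match succeed at that position.
Each match is replaced using the text its own group 1 captured.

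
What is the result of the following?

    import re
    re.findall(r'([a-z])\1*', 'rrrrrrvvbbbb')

['r', 'v', 'b']

The backreference `\1` re-matches whatever the first group consumed, character for character.
`findall` collects group 1 from each match (3 total).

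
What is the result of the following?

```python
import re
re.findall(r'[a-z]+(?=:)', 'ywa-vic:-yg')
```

['vic']

Lookahead/lookbehind check context without consuming it, so the matched span excludes the asserted characters.
Scanning left to right: at [4:7] → 'vic'.
Since nothing is captured, `findall` lists the 1 matched substring directly.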